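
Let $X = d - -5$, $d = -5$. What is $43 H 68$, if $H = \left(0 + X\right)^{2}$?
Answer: $0$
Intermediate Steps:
$X = 0$ ($X = -5 - -5 = -5 + 5 = 0$)
$H = 0$ ($H = \left(0 + 0\right)^{2} = 0^{2} = 0$)
$43 H 68 = 43 \cdot 0 \cdot 68 = 0 \cdot 68 = 0$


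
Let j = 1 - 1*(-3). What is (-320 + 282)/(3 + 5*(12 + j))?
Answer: -38/83 ≈ -0.45783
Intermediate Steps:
j = 4 (j = 1 + 3 = 4)
(-320 + 282)/(3 + 5*(12 + j)) = (-320 + 282)/(3 + 5*(12 + 4)) = -38/(3 + 5*16) = -38/(3 + 80) = -38/83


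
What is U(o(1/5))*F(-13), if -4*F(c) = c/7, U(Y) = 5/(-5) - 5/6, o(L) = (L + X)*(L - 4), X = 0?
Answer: -143/168 ≈ -0.85119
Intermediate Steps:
o(L) = L*(-4 + L) (o(L) = (L + 0)*(L - 4) = L*(-4 + L))
U(Y) = -11/6 (U(Y) = 5*(-⅕) - 5*⅙ = -1 - ⅚ = -11/6)
F(c) = -c/28 (F(c) = -c/(4*7) = -c/28)
U(o(1/5))*F(-13) = -(-11)*(-13)/168 = -11/6*13/28 = -143/168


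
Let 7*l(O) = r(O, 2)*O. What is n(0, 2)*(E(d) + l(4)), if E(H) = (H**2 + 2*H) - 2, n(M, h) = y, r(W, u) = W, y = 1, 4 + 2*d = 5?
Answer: 43/28 ≈ 1.5357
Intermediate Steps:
d = 1/2 (d = -2 + (1/2)*5 = -2 + 5/2 = 1/2 ≈ 0.50000)
n(M, h) = 1
l(O) = O**2/7 (l(O) = (O*O)/7 = O**2/7)
E(H) = -2 + H**2 + 2*H
n(0, 2)*(E(d) + l(4)) = 1*((-2 + (1/2)**2 + 2*(1/2)) + (1/7)*4**2) = 1*((-2 + 1/4 + 1) + (1/7)*16) = 1*(-3/4 + 16/7) = 1*(43/28) = 43/28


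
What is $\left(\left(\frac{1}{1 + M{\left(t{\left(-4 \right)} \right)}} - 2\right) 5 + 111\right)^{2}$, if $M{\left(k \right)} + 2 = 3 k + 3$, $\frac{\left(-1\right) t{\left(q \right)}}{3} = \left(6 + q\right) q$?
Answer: $\frac{55935441}{5476} \approx 10215.0$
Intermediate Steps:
$t{\left(q \right)} = - 3 q \left(6 + q\right)$ ($t{\left(q \right)} = - 3 \left(6 + q\right) q = - 3 q \left(6 + q\right)$)
$M{\left(k \right)} = 1 + 3 k$ ($M{\left(k \right)} = -2 + \left(3 k + 3\right) = -2 + \left(3 + 3 k\right) = 1 + 3 k$)
$\left(\left(\frac{1}{1 + M{\left(t{\left(-4 \right)} \right)}} - 2\right) 5 + 111\right)^{2} = \left(\left(\frac{1}{1 + \left(1 + 3 \left(\left(-3\right) \left(-4\right) \left(6 - 4\right)\right)\right)} - 2\right) 5 + 111\right)^{2} = \left(\left(\frac{1}{1 + \left(1 + 3 \left(\left(-3\right) \left(-4\right) 2\right)\right)} - 2\right) 5 + 111\right)^{2} = \left(\left(\frac{1}{1 + \left(1 + 3 \cdot 24\right)} - 2\right) 5 + 111\right)^{2} = \left(\left(\frac{1}{1 + \left(1 + 72\right)} - 2\right) 5 + 111\right)^{2} = \left(\left(\frac{1}{1 + 73} - 2\right) 5 + 111\right)^{2} = \left(\left(\frac{1}{74} - 2\right) 5 + 111\right)^{2} = \left(\left(- \frac{147}{74}\right) 5 + 111\right)^{2} = \left(- \frac{735}{74} + 111\right)^{2} = \left(\frac{7479}{74}\right)^{2} = \frac{55935441}{5476}$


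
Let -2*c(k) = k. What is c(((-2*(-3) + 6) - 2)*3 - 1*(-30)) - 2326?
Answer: -2356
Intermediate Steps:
c(k) = -k/2
c(((-2*(-3) + 6) - 2)*3 - 1*(-30)) - 2326 = -(((-2*(-3) + 6) - 2)*3 - 1*(-30))/2 - 2326 = -(((6 + 6) - 2)*3 + 30)/2 - 2326 = -((12 - 2)*3 + 30)/2 - 2326 = -(10*3 + 30)/2 - 2326 = -(30 + 30)/2 - 2326 = -½*60 - 2326 = -30 - 2326 = -2356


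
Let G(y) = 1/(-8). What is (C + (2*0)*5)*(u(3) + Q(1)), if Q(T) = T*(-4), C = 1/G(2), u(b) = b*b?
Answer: -40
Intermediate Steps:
G(y) = -⅛
u(b) = b²
C = -8 (C = 1/(-⅛) = -8)
Q(T) = -4*T
(C + (2*0)*5)*(u(3) + Q(1)) = (-8 + (2*0)*5)*(3² - 4*1) = (-8 + 0*5)*(9 - 4) = (-8 + 0)*5 = -8*5 = -40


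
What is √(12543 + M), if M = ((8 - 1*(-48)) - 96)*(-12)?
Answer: 3*√1447 ≈ 114.12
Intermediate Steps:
M = 480 (M = ((8 + 48) - 96)*(-12) = (56 - 96)*(-12) = -40*(-12) = 480)
√(12543 + M) = √(12543 + 480) = √13023 = 3*√1447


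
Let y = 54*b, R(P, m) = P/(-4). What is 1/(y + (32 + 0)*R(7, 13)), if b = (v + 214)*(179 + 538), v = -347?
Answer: -1/5149550 ≈ -1.9419e-7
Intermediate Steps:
R(P, m) = -P/4 (R(P, m) = P*(-¼) = -P/4)
b = -95361 (b = (-347 + 214)*(179 + 538) = -133*717 = -95361)
y = -5149494 (y = 54*(-95361) = -5149494)
1/(y + (32 + 0)*R(7, 13)) = 1/(-5149494 + (32 + 0)*(-¼*7)) = 1/(-5149494 + 32*(-7/4)) = 1/(-5149494 - 56) = 1/(-5149550) = -1/5149550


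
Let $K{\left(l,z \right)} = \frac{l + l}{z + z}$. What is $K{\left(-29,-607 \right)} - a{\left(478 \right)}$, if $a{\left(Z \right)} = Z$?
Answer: $- \frac{290117}{607} \approx -477.95$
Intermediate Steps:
$K{\left(l,z \right)} = \frac{l}{z}$ ($K{\left(l,z \right)} = \frac{2 l}{2 z} = 2 l \frac{1}{2 z} = \frac{l}{z}$)
$K{\left(-29,-607 \right)} - a{\left(478 \right)} = - \frac{29}{-607} - 478 = \left(-29\right) \left(- \frac{1}{607}\right) - 478 = \frac{29}{607} - 478 = - \frac{290117}{607}$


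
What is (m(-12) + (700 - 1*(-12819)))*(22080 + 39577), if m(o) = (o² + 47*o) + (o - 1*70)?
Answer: 802589169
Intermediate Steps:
m(o) = -70 + o² + 48*o (m(o) = (o² + 47*o) + (o - 70) = (o² + 47*o) + (-70 + o) = -70 + o² + 48*o)
(m(-12) + (700 - 1*(-12819)))*(22080 + 39577) = ((-70 + (-12)² + 48*(-12)) + (700 - 1*(-12819)))*(22080 + 39577) = ((-70 + 144 - 576) + (700 + 12819))*61657 = (-502 + 13519)*61657 = 13017*61657 = 802589169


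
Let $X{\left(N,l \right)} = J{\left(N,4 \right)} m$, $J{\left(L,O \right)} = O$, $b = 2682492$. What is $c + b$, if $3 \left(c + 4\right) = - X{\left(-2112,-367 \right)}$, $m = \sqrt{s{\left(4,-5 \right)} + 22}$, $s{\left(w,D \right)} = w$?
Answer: $2682488 - \frac{4 \sqrt{26}}{3} \approx 2.6825 \cdot 10^{6}$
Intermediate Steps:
$m = \sqrt{26}$ ($m = \sqrt{4 + 22} = \sqrt{26} \approx 5.099$)
$X{\left(N,l \right)} = 4 \sqrt{26}$
$c = -4 - \frac{4 \sqrt{26}}{3}$ ($c = -4 + \frac{\left(-1\right) 4 \sqrt{26}}{3} = -4 + \frac{\left(-4\right) \sqrt{26}}{3} = -4 - \frac{4 \sqrt{26}}{3} \approx -10.799$)
$c + b = \left(-4 - \frac{4 \sqrt{26}}{3}\right) + 2682492 = 2682488 - \frac{4 \sqrt{26}}{3}$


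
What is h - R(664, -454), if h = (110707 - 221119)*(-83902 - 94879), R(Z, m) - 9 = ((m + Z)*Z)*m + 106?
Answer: 19802873417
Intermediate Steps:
R(Z, m) = 115 + Z*m*(Z + m) (R(Z, m) = 9 + (((m + Z)*Z)*m + 106) = 9 + (((Z + m)*Z)*m + 106) = 9 + ((Z*(Z + m))*m + 106) = 9 + (Z*m*(Z + m) + 106) = 9 + (106 + Z*m*(Z + m)) = 115 + Z*m*(Z + m))
h = 19739567772 (h = -110412*(-178781) = 19739567772)
h - R(664, -454) = 19739567772 - (115 + 664*(-454)**2 - 454*664**2) = 19739567772 - (115 + 664*206116 - 454*440896) = 19739567772 - (115 + 136861024 - 200166784) = 19739567772 - 1*(-63305645) = 19739567772 + 63305645 = 19802873417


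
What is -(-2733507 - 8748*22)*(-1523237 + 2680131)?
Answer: 3385029038922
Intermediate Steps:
-(-2733507 - 8748*22)*(-1523237 + 2680131) = -(-2733507 - 192456)*1156894 = -(-2925963)*1156894 = -1*(-3385029038922) = 3385029038922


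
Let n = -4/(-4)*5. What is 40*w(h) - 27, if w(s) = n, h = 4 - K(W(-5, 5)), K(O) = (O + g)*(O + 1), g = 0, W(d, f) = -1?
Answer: 173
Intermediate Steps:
n = 5 (n = -4*(-¼)*5 = 1*5 = 5)
K(O) = O*(1 + O) (K(O) = (O + 0)*(O + 1) = O*(1 + O))
h = 4 (h = 4 - (-1)*(1 - 1) = 4 - (-1)*0 = 4 - 1*0 = 4 + 0 = 4)
w(s) = 5
40*w(h) - 27 = 40*5 - 27 = 200 - 27 = 173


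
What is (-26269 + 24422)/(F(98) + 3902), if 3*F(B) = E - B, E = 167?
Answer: -1847/3925 ≈ -0.47057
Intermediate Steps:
F(B) = 167/3 - B/3 (F(B) = (167 - B)/3 = 167/3 - B/3)
(-26269 + 24422)/(F(98) + 3902) = (-26269 + 24422)/((167/3 - ⅓*98) + 3902) = -1847/((167/3 - 98/3) + 3902) = -1847/(23 + 3902) = -1847/3925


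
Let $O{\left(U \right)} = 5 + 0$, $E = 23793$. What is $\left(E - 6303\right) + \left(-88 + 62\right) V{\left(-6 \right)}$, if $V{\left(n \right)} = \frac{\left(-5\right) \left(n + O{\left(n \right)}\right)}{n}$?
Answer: $\frac{52535}{3} \approx 17512.0$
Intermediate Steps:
$O{\left(U \right)} = 5$
$V{\left(n \right)} = \frac{-25 - 5 n}{n}$ ($V{\left(n \right)} = \frac{\left(-5\right) \left(n + 5\right)}{n} = \frac{\left(-5\right) \left(5 + n\right)}{n} = \frac{-25 - 5 n}{n}$)
$\left(E - 6303\right) + \left(-88 + 62\right) V{\left(-6 \right)} = \left(23793 - 6303\right) + \left(-88 + 62\right) \left(-5 - \frac{25}{-6}\right) = 17490 - 26 \left(-5 - - \frac{25}{6}\right) = 17490 - 26 \left(-5 + \frac{25}{6}\right) = 17490 - - \frac{65}{3} = 17490 + \frac{65}{3} = \frac{52535}{3}$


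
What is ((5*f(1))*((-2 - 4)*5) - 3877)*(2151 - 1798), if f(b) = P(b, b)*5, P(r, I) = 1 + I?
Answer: -1898081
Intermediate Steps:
f(b) = 5 + 5*b (f(b) = (1 + b)*5 = 5 + 5*b)
((5*f(1))*((-2 - 4)*5) - 3877)*(2151 - 1798) = ((5*(5 + 5*1))*((-2 - 4)*5) - 3877)*(2151 - 1798) = ((5*(5 + 5))*(-6*5) - 3877)*353 = ((5*10)*(-30) - 3877)*353 = (50*(-30) - 3877)*353 = (-1500 - 3877)*353 = -5377*353 = -1898081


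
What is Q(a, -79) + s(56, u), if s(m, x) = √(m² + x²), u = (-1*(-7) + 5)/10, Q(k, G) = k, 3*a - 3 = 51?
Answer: 18 + 2*√19609/5 ≈ 74.013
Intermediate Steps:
a = 18 (a = 1 + (⅓)*51 = 1 + 17 = 18)
u = 6/5 (u = (7 + 5)*(⅒) = 12*(⅒) = 6/5 ≈ 1.2000)
Q(a, -79) + s(56, u) = 18 + √(56² + (6/5)²) = 18 + √(3136 + 36/25) = 18 + √(78436/25) = 18 + 2*√19609/5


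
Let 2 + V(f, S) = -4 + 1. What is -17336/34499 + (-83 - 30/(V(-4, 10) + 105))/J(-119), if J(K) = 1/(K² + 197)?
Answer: -206307798073/172495 ≈ -1.1960e+6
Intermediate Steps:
V(f, S) = -5 (V(f, S) = -2 + (-4 + 1) = -2 - 3 = -5)
J(K) = 1/(197 + K²)
-17336/34499 + (-83 - 30/(V(-4, 10) + 105))/J(-119) = -17336/34499 + (-83 - 30/(-5 + 105))/(1/(197 + (-119)²)) = -17336*1/34499 + (-83 - 30/100)/(1/(197 + 14161)) = -17336/34499 + (-83 + (1/100)*(-30))/(1/14358) = -17336/34499 + (-83 - 3/10)/(1/14358) = -17336/34499 - 833/10*14358 = -17336/34499 - 5980107/5 = -206307798073/172495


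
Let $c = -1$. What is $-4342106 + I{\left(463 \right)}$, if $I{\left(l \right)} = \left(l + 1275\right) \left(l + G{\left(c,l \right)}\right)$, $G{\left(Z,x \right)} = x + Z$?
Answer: $-2734456$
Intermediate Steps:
$G{\left(Z,x \right)} = Z + x$
$I{\left(l \right)} = \left(-1 + 2 l\right) \left(1275 + l\right)$ ($I{\left(l \right)} = \left(l + 1275\right) \left(l + \left(-1 + l\right)\right) = \left(1275 + l\right) \left(-1 + 2 l\right) = \left(-1 + 2 l\right) \left(1275 + l\right)$)
$-4342106 + I{\left(463 \right)} = -4342106 + \left(-1275 + 2 \cdot 463^{2} + 2549 \cdot 463\right) = -4342106 + \left(-1275 + 2 \cdot 214369 + 1180187\right) = -4342106 + \left(-1275 + 428738 + 1180187\right) = -4342106 + 1607650 = -2734456$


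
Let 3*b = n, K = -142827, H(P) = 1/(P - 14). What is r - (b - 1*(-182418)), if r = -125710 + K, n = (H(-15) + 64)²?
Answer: -1141200490/2523 ≈ -4.5232e+5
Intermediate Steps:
H(P) = 1/(-14 + P)
n = 3441025/841 (n = (1/(-14 - 15) + 64)² = (1/(-29) + 64)² = (-1/29 + 64)² = (1855/29)² = 3441025/841 ≈ 4091.6)
b = 3441025/2523 (b = (⅓)*(3441025/841) = 3441025/2523 ≈ 1363.9)
r = -268537 (r = -125710 - 142827 = -268537)
r - (b - 1*(-182418)) = -268537 - (3441025/2523 - 1*(-182418)) = -268537 - (3441025/2523 + 182418) = -268537 - 1*463681639/2523 = -268537 - 463681639/2523 = -1141200490/2523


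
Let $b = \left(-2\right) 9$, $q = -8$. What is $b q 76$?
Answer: $10944$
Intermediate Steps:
$b = -18$
$b q 76 = \left(-18\right) \left(-8\right) 76 = 144 \cdot 76 = 10944$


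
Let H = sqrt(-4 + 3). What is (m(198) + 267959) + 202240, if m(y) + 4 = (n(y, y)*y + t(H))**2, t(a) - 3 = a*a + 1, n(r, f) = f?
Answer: 1537659044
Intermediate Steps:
H = I (H = sqrt(-1) = I ≈ 1.0*I)
t(a) = 4 + a**2 (t(a) = 3 + (a*a + 1) = 3 + (a**2 + 1) = 3 + (1 + a**2) = 4 + a**2)
m(y) = -4 + (3 + y**2)**2 (m(y) = -4 + (y*y + (4 + I**2))**2 = -4 + (y**2 + (4 - 1))**2 = -4 + (y**2 + 3)**2 = -4 + (3 + y**2)**2)
(m(198) + 267959) + 202240 = ((-4 + (3 + 198**2)**2) + 267959) + 202240 = ((-4 + (3 + 39204)**2) + 267959) + 202240 = ((-4 + 39207**2) + 267959) + 202240 = ((-4 + 1537188849) + 267959) + 202240 = (1537188845 + 267959) + 202240 = 1537456804 + 202240 = 1537659044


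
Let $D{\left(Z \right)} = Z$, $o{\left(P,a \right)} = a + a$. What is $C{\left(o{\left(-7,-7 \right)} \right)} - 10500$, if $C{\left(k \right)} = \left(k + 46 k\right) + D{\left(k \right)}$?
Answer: $-11172$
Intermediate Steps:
$o{\left(P,a \right)} = 2 a$
$C{\left(k \right)} = 48 k$ ($C{\left(k \right)} = \left(k + 46 k\right) + k = 47 k + k = 48 k$)
$C{\left(o{\left(-7,-7 \right)} \right)} - 10500 = 48 \cdot 2 \left(-7\right) - 10500 = 48 \left(-14\right) - 10500 = -672 - 10500 = -11172$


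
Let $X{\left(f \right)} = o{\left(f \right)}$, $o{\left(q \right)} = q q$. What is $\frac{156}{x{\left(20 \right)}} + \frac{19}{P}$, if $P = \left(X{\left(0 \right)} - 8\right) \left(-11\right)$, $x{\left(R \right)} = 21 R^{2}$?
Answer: $\frac{3611}{15400} \approx 0.23448$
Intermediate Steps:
$o{\left(q \right)} = q^{2}$
$X{\left(f \right)} = f^{2}$
$P = 88$ ($P = \left(0^{2} - 8\right) \left(-11\right) = \left(0 - 8\right) \left(-11\right) = \left(-8\right) \left(-11\right) = 88$)
$\frac{156}{x{\left(20 \right)}} + \frac{19}{P} = \frac{156}{21 \cdot 20^{2}} + \frac{19}{88} = \frac{156}{21 \cdot 400} + 19 \cdot \frac{1}{88} = \frac{156}{8400} + \frac{19}{88} = 156 \cdot \frac{1}{8400} + \frac{19}{88} = \frac{13}{700} + \frac{19}{88} = \frac{3611}{15400}$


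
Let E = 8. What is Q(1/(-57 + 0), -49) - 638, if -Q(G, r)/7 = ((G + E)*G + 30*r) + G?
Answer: 31362932/3249 ≈ 9653.1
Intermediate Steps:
Q(G, r) = -210*r - 7*G - 7*G*(8 + G) (Q(G, r) = -7*(((G + 8)*G + 30*r) + G) = -7*(((8 + G)*G + 30*r) + G) = -7*((G*(8 + G) + 30*r) + G) = -7*((30*r + G*(8 + G)) + G) = -7*(G + 30*r + G*(8 + G)) = -210*r - 7*G - 7*G*(8 + G))
Q(1/(-57 + 0), -49) - 638 = (-210*(-49) - 63/(-57 + 0) - 7/(-57 + 0)**2) - 638 = (10290 - 63/(-57) - 7*(1/(-57))**2) - 638 = (10290 - 63*(-1/57) - 7*(-1/57)**2) - 638 = (10290 + 21/19 - 7*1/3249) - 638 = (10290 + 21/19 - 7/3249) - 638 = 33435794/3249 - 638 = 31362932/3249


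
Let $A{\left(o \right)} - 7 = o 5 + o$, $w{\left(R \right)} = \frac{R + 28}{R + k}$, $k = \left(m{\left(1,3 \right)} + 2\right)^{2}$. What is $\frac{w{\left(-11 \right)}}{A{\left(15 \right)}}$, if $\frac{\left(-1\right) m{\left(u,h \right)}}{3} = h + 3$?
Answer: $\frac{17}{23765} \approx 0.00071534$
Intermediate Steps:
$m{\left(u,h \right)} = -9 - 3 h$ ($m{\left(u,h \right)} = - 3 \left(h + 3\right) = - 3 \left(3 + h\right) = -9 - 3 h$)
$k = 256$ ($k = \left(\left(-9 - 9\right) + 2\right)^{2} = \left(-18 + 2\right)^{2} = \left(-16\right)^{2} = 256$)
$w{\left(R \right)} = \frac{28 + R}{256 + R}$ ($w{\left(R \right)} = \frac{R + 28}{R + 256} = \frac{28 + R}{256 + R}$)
$A{\left(o \right)} = 7 + 6 o$ ($A{\left(o \right)} = 7 + \left(o 5 + o\right) = 7 + \left(5 o + o\right) = 7 + 6 o$)
$\frac{w{\left(-11 \right)}}{A{\left(15 \right)}} = \frac{\frac{1}{256 - 11} \left(28 - 11\right)}{7 + 6 \cdot 15} = \frac{\frac{1}{245} \cdot 17}{7 + 90} = \frac{\frac{1}{245} \cdot 17}{97} = \frac{17}{245} \cdot \frac{1}{97} = \frac{17}{23765}$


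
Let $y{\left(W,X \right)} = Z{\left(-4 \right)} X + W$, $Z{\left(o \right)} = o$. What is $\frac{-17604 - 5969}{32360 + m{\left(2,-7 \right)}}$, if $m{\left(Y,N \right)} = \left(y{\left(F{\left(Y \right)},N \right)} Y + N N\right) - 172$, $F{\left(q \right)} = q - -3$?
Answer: $- \frac{23573}{32303} \approx -0.72975$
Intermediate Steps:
$F{\left(q \right)} = 3 + q$ ($F{\left(q \right)} = q + 3 = 3 + q$)
$y{\left(W,X \right)} = W - 4 X$ ($y{\left(W,X \right)} = - 4 X + W = W - 4 X$)
$m{\left(Y,N \right)} = -172 + N^{2} + Y \left(3 + Y - 4 N\right)$ ($m{\left(Y,N \right)} = \left(\left(\left(3 + Y\right) - 4 N\right) Y + N N\right) - 172 = \left(\left(3 + Y - 4 N\right) Y + N^{2}\right) - 172 = \left(Y \left(3 + Y - 4 N\right) + N^{2}\right) - 172 = \left(N^{2} + Y \left(3 + Y - 4 N\right)\right) - 172 = -172 + N^{2} + Y \left(3 + Y - 4 N\right)$)
$\frac{-17604 - 5969}{32360 + m{\left(2,-7 \right)}} = \frac{-17604 - 5969}{32360 + \left(-172 + \left(-7\right)^{2} + 2 \left(3 + 2 - -28\right)\right)} = - \frac{23573}{32360 + \left(-172 + 49 + 2 \left(3 + 2 + 28\right)\right)} = - \frac{23573}{32360 + \left(-172 + 49 + 2 \cdot 33\right)} = - \frac{23573}{32360 + \left(-172 + 49 + 66\right)} = - \frac{23573}{32360 - 57} = - \frac{23573}{32303}$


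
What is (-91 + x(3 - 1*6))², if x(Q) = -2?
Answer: 8649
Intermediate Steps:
(-91 + x(3 - 1*6))² = (-91 - 2)² = (-93)² = 8649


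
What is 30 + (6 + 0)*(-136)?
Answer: -786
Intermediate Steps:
30 + (6 + 0)*(-136) = 30 + 6*(-136) = 30 - 816 = -786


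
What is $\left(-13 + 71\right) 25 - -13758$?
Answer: $15208$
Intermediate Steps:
$\left(-13 + 71\right) 25 - -13758 = 58 \cdot 25 + 13758 = 1450 + 13758 = 15208$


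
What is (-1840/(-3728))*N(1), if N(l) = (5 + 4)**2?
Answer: 9315/233 ≈ 39.979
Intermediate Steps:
N(l) = 81 (N(l) = 9**2 = 81)
(-1840/(-3728))*N(1) = -1840/(-3728)*81 = -1840*(-1/3728)*81 = (115/233)*81 = 9315/233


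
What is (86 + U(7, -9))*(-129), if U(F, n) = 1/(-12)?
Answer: -44333/4 ≈ -11083.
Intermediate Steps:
U(F, n) = -1/12
(86 + U(7, -9))*(-129) = (86 - 1/12)*(-129) = (1031/12)*(-129) = -44333/4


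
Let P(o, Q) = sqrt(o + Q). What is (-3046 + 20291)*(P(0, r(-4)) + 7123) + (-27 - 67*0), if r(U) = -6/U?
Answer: 122836108 + 17245*sqrt(6)/2 ≈ 1.2286e+8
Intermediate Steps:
P(o, Q) = sqrt(Q + o)
(-3046 + 20291)*(P(0, r(-4)) + 7123) + (-27 - 67*0) = (-3046 + 20291)*(sqrt(-6/(-4) + 0) + 7123) + (-27 - 67*0) = 17245*(sqrt(-6*(-1/4) + 0) + 7123) + (-27 + 0) = 17245*(sqrt(3/2 + 0) + 7123) - 27 = 17245*(sqrt(3/2) + 7123) - 27 = 17245*(sqrt(6)/2 + 7123) - 27 = 17245*(7123 + sqrt(6)/2) - 27 = (122836135 + 17245*sqrt(6)/2) - 27 = 122836108 + 17245*sqrt(6)/2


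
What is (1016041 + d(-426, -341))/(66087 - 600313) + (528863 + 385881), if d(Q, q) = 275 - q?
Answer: 488679011487/534226 ≈ 9.1474e+5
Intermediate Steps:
(1016041 + d(-426, -341))/(66087 - 600313) + (528863 + 385881) = (1016041 + (275 - 1*(-341)))/(66087 - 600313) + (528863 + 385881) = (1016041 + (275 + 341))/(-534226) + 914744 = (1016041 + 616)*(-1/534226) + 914744 = 1016657*(-1/534226) + 914744 = -1016657/534226 + 914744 = 488679011487/534226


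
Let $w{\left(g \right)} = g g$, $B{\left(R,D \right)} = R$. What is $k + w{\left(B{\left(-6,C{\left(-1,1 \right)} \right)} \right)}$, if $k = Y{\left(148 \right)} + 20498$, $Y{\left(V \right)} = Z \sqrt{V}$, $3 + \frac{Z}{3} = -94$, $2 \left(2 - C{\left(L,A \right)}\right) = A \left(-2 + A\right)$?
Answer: $20534 - 582 \sqrt{37} \approx 16994.0$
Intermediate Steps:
$C{\left(L,A \right)} = 2 - \frac{A \left(-2 + A\right)}{2}$
$Z = -291$ ($Z = -9 + 3 \left(-94\right) = -9 - 282 = -291$)
$w{\left(g \right)} = g^{2}$
$Y{\left(V \right)} = - 291 \sqrt{V}$
$k = 20498 - 582 \sqrt{37}$ ($k = - 291 \sqrt{148} + 20498 = - 291 \cdot 2 \sqrt{37} + 20498 = - 582 \sqrt{37} + 20498 = 20498 - 582 \sqrt{37} \approx 16958.0$)
$k + w{\left(B{\left(-6,C{\left(-1,1 \right)} \right)} \right)} = \left(20498 - 582 \sqrt{37}\right) + \left(-6\right)^{2} = \left(20498 - 582 \sqrt{37}\right) + 36 = 20534 - 582 \sqrt{37}$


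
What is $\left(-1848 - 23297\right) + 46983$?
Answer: $21838$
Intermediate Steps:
$\left(-1848 - 23297\right) + 46983 = -25145 + 46983 = 21838$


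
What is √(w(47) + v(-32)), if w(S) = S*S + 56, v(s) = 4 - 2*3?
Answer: √2263 ≈ 47.571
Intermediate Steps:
v(s) = -2 (v(s) = 4 - 6 = -2)
w(S) = 56 + S² (w(S) = S² + 56 = 56 + S²)
√(w(47) + v(-32)) = √((56 + 47²) - 2) = √((56 + 2209) - 2) = √(2265 - 2) = √2263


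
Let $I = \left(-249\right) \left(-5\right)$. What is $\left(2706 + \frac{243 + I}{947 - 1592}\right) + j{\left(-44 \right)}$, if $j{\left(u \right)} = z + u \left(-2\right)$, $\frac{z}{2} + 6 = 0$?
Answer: $\frac{597634}{215} \approx 2779.7$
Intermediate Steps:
$z = -12$ ($z = -12 + 2 \cdot 0 = -12 + 0 = -12$)
$j{\left(u \right)} = -12 - 2 u$ ($j{\left(u \right)} = -12 + u \left(-2\right) = -12 - 2 u$)
$I = 1245$
$\left(2706 + \frac{243 + I}{947 - 1592}\right) + j{\left(-44 \right)} = \left(2706 + \frac{243 + 1245}{947 - 1592}\right) - -76 = \left(2706 + \frac{1488}{-645}\right) + \left(-12 + 88\right) = \left(2706 + 1488 \left(- \frac{1}{645}\right)\right) + 76 = \left(2706 - \frac{496}{215}\right) + 76 = \frac{581294}{215} + 76 = \frac{597634}{215}$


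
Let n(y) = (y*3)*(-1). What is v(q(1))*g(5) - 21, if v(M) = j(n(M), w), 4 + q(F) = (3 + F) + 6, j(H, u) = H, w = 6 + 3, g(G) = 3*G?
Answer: -291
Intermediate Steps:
n(y) = -3*y (n(y) = (3*y)*(-1) = -3*y)
w = 9
q(F) = 5 + F (q(F) = -4 + ((3 + F) + 6) = -4 + (9 + F) = 5 + F)
v(M) = -3*M
v(q(1))*g(5) - 21 = (-3*(5 + 1))*(3*5) - 21 = -3*6*15 - 21 = -18*15 - 21 = -270 - 21 = -291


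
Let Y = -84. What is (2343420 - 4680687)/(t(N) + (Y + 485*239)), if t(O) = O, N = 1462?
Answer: -2337267/117293 ≈ -19.927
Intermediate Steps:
(2343420 - 4680687)/(t(N) + (Y + 485*239)) = (2343420 - 4680687)/(1462 + (-84 + 485*239)) = -2337267/(1462 + (-84 + 115915)) = -2337267/(1462 + 115831) = -2337267/117293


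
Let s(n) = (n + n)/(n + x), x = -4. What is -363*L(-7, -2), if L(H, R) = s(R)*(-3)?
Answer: 726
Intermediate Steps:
s(n) = 2*n/(-4 + n) (s(n) = (n + n)/(n - 4) = (2*n)/(-4 + n) = 2*n/(-4 + n))
L(H, R) = -6*R/(-4 + R) (L(H, R) = (2*R/(-4 + R))*(-3) = -6*R/(-4 + R))
-363*L(-7, -2) = -(-2178)*(-2)/(-4 - 2) = -(-2178)*(-2)/(-6) = -(-2178)*(-2)*(-1)/6 = -363*(-2) = 726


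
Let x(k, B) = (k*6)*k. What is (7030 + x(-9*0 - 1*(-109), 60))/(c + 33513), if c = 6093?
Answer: 5594/2829 ≈ 1.9774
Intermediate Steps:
x(k, B) = 6*k² (x(k, B) = (6*k)*k = 6*k²)
(7030 + x(-9*0 - 1*(-109), 60))/(c + 33513) = (7030 + 6*(-9*0 - 1*(-109))²)/(6093 + 33513) = (7030 + 6*(0 + 109)²)/39606 = (7030 + 6*109²)*(1/39606) = (7030 + 6*11881)*(1/39606) = (7030 + 71286)*(1/39606) = 78316*(1/39606) = 5594/2829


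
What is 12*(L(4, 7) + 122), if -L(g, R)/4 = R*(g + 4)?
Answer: -1224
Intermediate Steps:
L(g, R) = -4*R*(4 + g) (L(g, R) = -4*R*(g + 4) = -4*R*(4 + g))
12*(L(4, 7) + 122) = 12*(-4*7*(4 + 4) + 122) = 12*(-4*7*8 + 122) = 12*(-224 + 122) = 12*(-102) = -1224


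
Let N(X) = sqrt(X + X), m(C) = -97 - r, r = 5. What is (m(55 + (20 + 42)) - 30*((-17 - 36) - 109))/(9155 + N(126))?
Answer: 43559490/83813773 - 28548*sqrt(7)/83813773 ≈ 0.51882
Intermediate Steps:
m(C) = -102 (m(C) = -97 - 1*5 = -97 - 5 = -102)
N(X) = sqrt(2)*sqrt(X) (N(X) = sqrt(2*X) = sqrt(2)*sqrt(X))
(m(55 + (20 + 42)) - 30*((-17 - 36) - 109))/(9155 + N(126)) = (-102 - 30*((-17 - 36) - 109))/(9155 + sqrt(2)*sqrt(126)) = (-102 - 30*(-53 - 109))/(9155 + sqrt(2)*(3*sqrt(14))) = (-102 - 30*(-162))/(9155 + 6*sqrt(7)) = (-102 + 4860)/(9155 + 6*sqrt(7)) = 4758/(9155 + 6*sqrt(7))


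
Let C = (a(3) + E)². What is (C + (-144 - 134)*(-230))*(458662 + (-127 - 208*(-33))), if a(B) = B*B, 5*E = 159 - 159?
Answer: 29795309379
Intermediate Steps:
E = 0 (E = (159 - 159)/5 = (⅕)*0 = 0)
a(B) = B²
C = 81 (C = (3² + 0)² = (9 + 0)² = 9² = 81)
(C + (-144 - 134)*(-230))*(458662 + (-127 - 208*(-33))) = (81 + (-144 - 134)*(-230))*(458662 + (-127 - 208*(-33))) = (81 - 278*(-230))*(458662 + (-127 + 6864)) = (81 + 63940)*(458662 + 6737) = 64021*465399 = 29795309379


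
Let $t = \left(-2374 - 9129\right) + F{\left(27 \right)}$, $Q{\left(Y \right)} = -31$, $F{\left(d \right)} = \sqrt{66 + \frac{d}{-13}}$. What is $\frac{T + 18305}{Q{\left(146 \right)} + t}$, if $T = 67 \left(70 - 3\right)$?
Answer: $- \frac{3417777948}{1729430197} - \frac{22794 \sqrt{10803}}{1729430197} \approx -1.9776$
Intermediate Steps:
$F{\left(d \right)} = \sqrt{66 - \frac{d}{13}}$ ($F{\left(d \right)} = \sqrt{66 + d \left(- \frac{1}{13}\right)} = \sqrt{66 - \frac{d}{13}}$)
$T = 4489$ ($T = 67 \cdot 67 = 4489$)
$t = -11503 + \frac{\sqrt{10803}}{13}$ ($t = \left(-2374 - 9129\right) + \frac{\sqrt{11154 - 351}}{13} = -11503 + \frac{\sqrt{11154 - 351}}{13} = -11503 + \frac{\sqrt{10803}}{13} \approx -11495.0$)
$\frac{T + 18305}{Q{\left(146 \right)} + t} = \frac{4489 + 18305}{-31 - \left(11503 - \frac{\sqrt{10803}}{13}\right)} = \frac{22794}{-11534 + \frac{\sqrt{10803}}{13}}$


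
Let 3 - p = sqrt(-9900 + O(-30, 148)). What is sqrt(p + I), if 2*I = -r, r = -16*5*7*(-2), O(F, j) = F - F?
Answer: sqrt(-557 - 30*I*sqrt(11)) ≈ 2.0997 - 23.694*I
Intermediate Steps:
O(F, j) = 0
r = 1120 (r = -560*(-2) = -16*(-70) = 1120)
p = 3 - 30*I*sqrt(11) (p = 3 - sqrt(-9900 + 0) = 3 - sqrt(-9900) = 3 - 30*I*sqrt(11) ≈ 3.0 - 99.499*I)
I = -560 (I = (-1*1120)/2 = (1/2)*(-1120) = -560)
sqrt(p + I) = sqrt((3 - 30*I*sqrt(11)) - 560) = sqrt(-557 - 30*I*sqrt(11))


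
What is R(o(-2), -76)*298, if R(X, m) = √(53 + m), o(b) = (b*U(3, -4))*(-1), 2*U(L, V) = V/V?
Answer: 298*I*√23 ≈ 1429.2*I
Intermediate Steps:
U(L, V) = ½ (U(L, V) = (V/V)/2 = (½)*1 = ½)
o(b) = -b/2 (o(b) = (b*(½))*(-1) = (b/2)*(-1) = -b/2)
R(o(-2), -76)*298 = √(53 - 76)*298 = √(-23)*298 = (I*√23)*298 = 298*I*√23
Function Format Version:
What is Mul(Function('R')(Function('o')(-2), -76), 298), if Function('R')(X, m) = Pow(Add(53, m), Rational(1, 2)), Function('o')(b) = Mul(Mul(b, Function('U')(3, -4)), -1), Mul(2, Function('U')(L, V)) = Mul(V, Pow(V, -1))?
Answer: Mul(298, I, Pow(23, Rational(1, 2))) ≈ Mul(1429.2, I)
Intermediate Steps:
Function('U')(L, V) = Rational(1, 2) (Function('U')(L, V) = Mul(Rational(1, 2), Mul(V, Pow(V, -1))) = Mul(Rational(1, 2), 1) = Rational(1, 2))
Function('o')(b) = Mul(Rational(-1, 2), b) (Function('o')(b) = Mul(Mul(b, Rational(1, 2)), -1) = Mul(Mul(Rational(1, 2), b), -1) = Mul(Rational(-1, 2), b))
Mul(Function('R')(Function('o')(-2), -76), 298) = Mul(Pow(Add(53, -76), Rational(1, 2)), 298) = Mul(Pow(-23, Rational(1, 2)), 298) = Mul(Mul(I, Pow(23, Rational(1, 2))), 298) = Mul(298, I, Pow(23, Rational(1, 2)))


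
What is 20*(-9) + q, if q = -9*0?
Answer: -180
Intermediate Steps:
q = 0
20*(-9) + q = 20*(-9) + 0 = -180 + 0 = -180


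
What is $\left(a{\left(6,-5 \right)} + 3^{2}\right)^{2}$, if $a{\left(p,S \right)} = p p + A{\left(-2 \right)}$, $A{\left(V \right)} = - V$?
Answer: $2209$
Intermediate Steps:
$a{\left(p,S \right)} = 2 + p^{2}$ ($a{\left(p,S \right)} = p p - -2 = p^{2} + 2 = 2 + p^{2}$)
$\left(a{\left(6,-5 \right)} + 3^{2}\right)^{2} = \left(\left(2 + 6^{2}\right) + 3^{2}\right)^{2} = \left(\left(2 + 36\right) + 9\right)^{2} = \left(38 + 9\right)^{2} = 47^{2} = 2209$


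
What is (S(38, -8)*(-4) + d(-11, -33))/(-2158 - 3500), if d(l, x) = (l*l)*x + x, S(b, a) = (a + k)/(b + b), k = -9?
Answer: 76477/107502 ≈ 0.71140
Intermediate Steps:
S(b, a) = (-9 + a)/(2*b) (S(b, a) = (a - 9)/(b + b) = (-9 + a)/((2*b)) = (-9 + a)*(1/(2*b)) = (-9 + a)/(2*b))
d(l, x) = x + x*l² (d(l, x) = l²*x + x = x*l² + x = x + x*l²)
(S(38, -8)*(-4) + d(-11, -33))/(-2158 - 3500) = (((½)*(-9 - 8)/38)*(-4) - 33*(1 + (-11)²))/(-2158 - 3500) = (((½)*(1/38)*(-17))*(-4) - 33*(1 + 121))/(-5658) = (-17/76*(-4) - 33*122)*(-1/5658) = (17/19 - 4026)*(-1/5658) = -76477/19*(-1/5658) = 76477/107502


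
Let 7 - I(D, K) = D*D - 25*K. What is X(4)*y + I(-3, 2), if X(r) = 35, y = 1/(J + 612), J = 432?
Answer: 50147/1044 ≈ 48.034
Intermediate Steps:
y = 1/1044 (y = 1/(432 + 612) = 1/1044 ≈ 0.00095785)
I(D, K) = 7 - D**2 + 25*K (I(D, K) = 7 - (D*D - 25*K) = 7 - (D**2 - 25*K) = 7 + (-D**2 + 25*K) = 7 - D**2 + 25*K)
X(4)*y + I(-3, 2) = 35*(1/1044) + (7 - 1*(-3)**2 + 25*2) = 35/1044 + (7 - 1*9 + 50) = 35/1044 + (7 - 9 + 50) = 35/1044 + 48 = 50147/1044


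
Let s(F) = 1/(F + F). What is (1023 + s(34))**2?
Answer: 4839289225/4624 ≈ 1.0466e+6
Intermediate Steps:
s(F) = 1/(2*F)
(1023 + s(34))**2 = (1023 + (1/2)/34)**2 = (1023 + (1/2)*(1/34))**2 = (1023 + 1/68)**2 = (69565/68)**2 = 4839289225/4624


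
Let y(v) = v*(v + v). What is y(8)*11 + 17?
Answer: 1425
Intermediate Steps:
y(v) = 2*v**2 (y(v) = v*(2*v) = 2*v**2)
y(8)*11 + 17 = (2*8**2)*11 + 17 = (2*64)*11 + 17 = 128*11 + 17 = 1408 + 17 = 1425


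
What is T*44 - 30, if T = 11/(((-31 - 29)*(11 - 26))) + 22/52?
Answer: -31727/2925 ≈ -10.847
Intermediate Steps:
T = 5093/11700 (T = 11/((-60*(-15))) + 22*(1/52) = 11/900 + 11/26 = 5093/11700 ≈ 0.43530)
T*44 - 30 = (5093/11700)*44 - 30 = 56023/2925 - 30 = -31727/2925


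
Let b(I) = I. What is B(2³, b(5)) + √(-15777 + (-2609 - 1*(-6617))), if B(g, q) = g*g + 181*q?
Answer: 969 + I*√11769 ≈ 969.0 + 108.48*I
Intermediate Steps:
B(g, q) = g² + 181*q
B(2³, b(5)) + √(-15777 + (-2609 - 1*(-6617))) = ((2³)² + 181*5) + √(-15777 + (-2609 - 1*(-6617))) = (8² + 905) + √(-15777 + (-2609 + 6617)) = (64 + 905) + √(-15777 + 4008) = 969 + √(-11769) = 969 + I*√11769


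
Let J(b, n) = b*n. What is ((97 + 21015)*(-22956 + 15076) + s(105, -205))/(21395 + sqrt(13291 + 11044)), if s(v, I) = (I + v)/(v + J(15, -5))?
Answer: -1067798112755/137316507 + 49908769*sqrt(24335)/137316507 ≈ -7719.5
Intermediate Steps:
s(v, I) = (I + v)/(-75 + v) (s(v, I) = (I + v)/(v + 15*(-5)) = (I + v)/(v - 75) = (I + v)/(-75 + v))
((97 + 21015)*(-22956 + 15076) + s(105, -205))/(21395 + sqrt(13291 + 11044)) = ((97 + 21015)*(-22956 + 15076) + (-205 + 105)/(-75 + 105))/(21395 + sqrt(13291 + 11044)) = (21112*(-7880) - 100/30)/(21395 + sqrt(24335)) = (-166362560 + (1/30)*(-100))/(21395 + sqrt(24335)) = (-166362560 - 10/3)/(21395 + sqrt(24335)) = -499087690/(3*(21395 + sqrt(24335)))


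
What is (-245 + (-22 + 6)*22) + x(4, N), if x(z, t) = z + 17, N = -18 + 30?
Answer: -576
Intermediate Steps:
N = 12
x(z, t) = 17 + z
(-245 + (-22 + 6)*22) + x(4, N) = (-245 + (-22 + 6)*22) + (17 + 4) = (-245 - 16*22) + 21 = (-245 - 352) + 21 = -597 + 21 = -576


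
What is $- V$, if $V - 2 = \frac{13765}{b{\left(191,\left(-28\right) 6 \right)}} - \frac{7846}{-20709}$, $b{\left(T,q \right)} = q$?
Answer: $\frac{92261011}{1159704} \approx 79.556$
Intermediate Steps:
$V = - \frac{92261011}{1159704}$ ($V = 2 + \left(\frac{13765}{\left(-28\right) 6} - \frac{7846}{-20709}\right) = 2 + \left(\frac{13765}{-168} - - \frac{7846}{20709}\right) = 2 + \left(13765 \left(- \frac{1}{168}\right) + \frac{7846}{20709}\right) = 2 + \left(- \frac{13765}{168} + \frac{7846}{20709}\right) = 2 - \frac{94580419}{1159704} = - \frac{92261011}{1159704} \approx -79.556$)
$- V = \left(-1\right) \left(- \frac{92261011}{1159704}\right) = \frac{92261011}{1159704}$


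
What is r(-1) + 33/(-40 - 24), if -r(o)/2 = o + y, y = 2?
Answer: -161/64 ≈ -2.5156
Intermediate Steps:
r(o) = -4 - 2*o (r(o) = -2*(o + 2) = -2*(2 + o) = -4 - 2*o)
r(-1) + 33/(-40 - 24) = (-4 - 2*(-1)) + 33/(-40 - 24) = (-4 + 2) + 33/(-64) = -2 + 33*(-1/64) = -2 - 33/64 = -161/64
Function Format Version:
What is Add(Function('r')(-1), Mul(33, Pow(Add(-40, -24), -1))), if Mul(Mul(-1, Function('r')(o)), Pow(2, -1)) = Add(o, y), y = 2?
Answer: Rational(-161, 64) ≈ -2.5156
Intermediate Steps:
Function('r')(o) = Add(-4, Mul(-2, o)) (Function('r')(o) = Mul(-2, Add(o, 2)) = Mul(-2, Add(2, o)) = Add(-4, Mul(-2, o)))
Add(Function('r')(-1), Mul(33, Pow(Add(-40, -24), -1))) = Add(Add(-4, Mul(-2, -1)), Mul(33, Pow(Add(-40, -24), -1))) = Add(Add(-4, 2), Mul(33, Pow(-64, -1))) = Add(-2, Mul(33, Rational(-1, 64))) = Add(-2, Rational(-33, 64)) = Rational(-161, 64)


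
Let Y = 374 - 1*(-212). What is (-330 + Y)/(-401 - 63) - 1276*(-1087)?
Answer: 40223332/29 ≈ 1.3870e+6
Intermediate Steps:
Y = 586 (Y = 374 + 212 = 586)
(-330 + Y)/(-401 - 63) - 1276*(-1087) = (-330 + 586)/(-401 - 63) - 1276*(-1087) = 256/(-464) + 1387012 = 256*(-1/464) + 1387012 = -16/29 + 1387012 = 40223332/29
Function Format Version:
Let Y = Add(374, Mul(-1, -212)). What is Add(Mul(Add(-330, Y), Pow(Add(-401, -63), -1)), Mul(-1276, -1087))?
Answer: Rational(40223332, 29) ≈ 1.3870e+6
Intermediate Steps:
Y = 586 (Y = Add(374, 212) = 586)
Add(Mul(Add(-330, Y), Pow(Add(-401, -63), -1)), Mul(-1276, -1087)) = Add(Mul(Add(-330, 586), Pow(Add(-401, -63), -1)), Mul(-1276, -1087)) = Add(Mul(256, Pow(-464, -1)), 1387012) = Add(Mul(256, Rational(-1, 464)), 1387012) = Add(Rational(-16, 29), 1387012) = Rational(40223332, 29)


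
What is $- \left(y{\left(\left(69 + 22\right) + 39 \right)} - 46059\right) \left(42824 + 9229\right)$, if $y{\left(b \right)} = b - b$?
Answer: $2397509127$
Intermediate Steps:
$y{\left(b \right)} = 0$
$- \left(y{\left(\left(69 + 22\right) + 39 \right)} - 46059\right) \left(42824 + 9229\right) = - \left(0 - 46059\right) \left(42824 + 9229\right) = - \left(-46059\right) 52053 = \left(-1\right) \left(-2397509127\right) = 2397509127$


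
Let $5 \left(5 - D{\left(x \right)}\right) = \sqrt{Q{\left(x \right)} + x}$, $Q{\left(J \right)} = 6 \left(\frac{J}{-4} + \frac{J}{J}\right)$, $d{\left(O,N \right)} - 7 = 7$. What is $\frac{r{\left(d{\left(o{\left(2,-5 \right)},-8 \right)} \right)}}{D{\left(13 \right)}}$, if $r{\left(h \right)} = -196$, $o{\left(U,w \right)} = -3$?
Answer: $- \frac{49000}{1251} - \frac{980 i \sqrt{2}}{1251} \approx -39.169 - 1.1079 i$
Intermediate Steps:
$d{\left(O,N \right)} = 14$ ($d{\left(O,N \right)} = 7 + 7 = 14$)
$Q{\left(J \right)} = 6 - \frac{3 J}{2}$ ($Q{\left(J \right)} = 6 \left(J \left(- \frac{1}{4}\right) + 1\right) = 6 \left(- \frac{J}{4} + 1\right) = 6 \left(1 - \frac{J}{4}\right) = 6 - \frac{3 J}{2}$)
$D{\left(x \right)} = 5 - \frac{\sqrt{6 - \frac{x}{2}}}{5}$ ($D{\left(x \right)} = 5 - \frac{\sqrt{\left(6 - \frac{3 x}{2}\right) + x}}{5} = 5 - \frac{\sqrt{6 - \frac{x}{2}}}{5}$)
$\frac{r{\left(d{\left(o{\left(2,-5 \right)},-8 \right)} \right)}}{D{\left(13 \right)}} = - \frac{196}{5 - \frac{\sqrt{24 - 26}}{10}} = - \frac{196}{5 - \frac{\sqrt{-2}}{10}} = - \frac{196}{5 - \frac{i \sqrt{2}}{10}}$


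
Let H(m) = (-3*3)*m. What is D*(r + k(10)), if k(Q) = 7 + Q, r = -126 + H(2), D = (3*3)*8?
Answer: -9144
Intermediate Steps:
D = 72 (D = 9*8 = 72)
H(m) = -9*m
r = -144 (r = -126 - 9*2 = -126 - 18 = -144)
D*(r + k(10)) = 72*(-144 + (7 + 10)) = 72*(-144 + 17) = 72*(-127) = -9144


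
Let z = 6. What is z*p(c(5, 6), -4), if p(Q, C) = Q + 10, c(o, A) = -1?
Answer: 54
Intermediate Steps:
p(Q, C) = 10 + Q
z*p(c(5, 6), -4) = 6*(10 - 1) = 6*9 = 54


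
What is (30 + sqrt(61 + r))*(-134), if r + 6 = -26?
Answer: -4020 - 134*sqrt(29) ≈ -4741.6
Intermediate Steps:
r = -32 (r = -6 - 26 = -32)
(30 + sqrt(61 + r))*(-134) = (30 + sqrt(61 - 32))*(-134) = (30 + sqrt(29))*(-134) = -4020 - 134*sqrt(29)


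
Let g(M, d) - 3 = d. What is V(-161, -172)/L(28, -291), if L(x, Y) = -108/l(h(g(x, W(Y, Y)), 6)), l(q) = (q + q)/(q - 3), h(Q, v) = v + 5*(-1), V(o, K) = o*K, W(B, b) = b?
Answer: 6923/27 ≈ 256.41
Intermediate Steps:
V(o, K) = K*o
g(M, d) = 3 + d
h(Q, v) = -5 + v (h(Q, v) = v - 5 = -5 + v)
l(q) = 2*q/(-3 + q) (l(q) = (2*q)/(-3 + q) = 2*q/(-3 + q))
L(x, Y) = 108 (L(x, Y) = -108*(-3 + (-5 + 6))/(2*(-5 + 6)) = -108/(2*1/(-3 + 1)) = -108/(2*1/(-2)) = -108/(2*1*(-½)) = -108/(-1) = -108*(-1) = 108)
V(-161, -172)/L(28, -291) = -172*(-161)/108 = 27692*(1/108) = 6923/27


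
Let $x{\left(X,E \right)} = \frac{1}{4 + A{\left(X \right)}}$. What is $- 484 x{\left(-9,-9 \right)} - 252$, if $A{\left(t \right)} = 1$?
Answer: $- \frac{1744}{5} \approx -348.8$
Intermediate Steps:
$x{\left(X,E \right)} = \frac{1}{5}$ ($x{\left(X,E \right)} = \frac{1}{4 + 1} = \frac{1}{5}$)
$- 484 x{\left(-9,-9 \right)} - 252 = \left(-484\right) \frac{1}{5} - 252 = - \frac{484}{5} - 252 = - \frac{1744}{5}$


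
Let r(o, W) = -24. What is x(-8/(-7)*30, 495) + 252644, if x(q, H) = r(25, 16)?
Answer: 252620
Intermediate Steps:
x(q, H) = -24
x(-8/(-7)*30, 495) + 252644 = -24 + 252644 = 252620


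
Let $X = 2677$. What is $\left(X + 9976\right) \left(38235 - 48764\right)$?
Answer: $-133223437$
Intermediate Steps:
$\left(X + 9976\right) \left(38235 - 48764\right) = \left(2677 + 9976\right) \left(38235 - 48764\right) = 12653 \left(-10529\right) = -133223437$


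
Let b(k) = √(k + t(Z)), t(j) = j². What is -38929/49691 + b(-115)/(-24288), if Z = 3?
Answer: -38929/49691 - I*√106/24288 ≈ -0.78342 - 0.0004239*I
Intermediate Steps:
b(k) = √(9 + k) (b(k) = √(k + 3²) = √(k + 9) = √(9 + k))
-38929/49691 + b(-115)/(-24288) = -38929/49691 + √(9 - 115)/(-24288) = -38929*1/49691 + √(-106)*(-1/24288) = -38929/49691 + (I*√106)*(-1/24288) = -38929/49691 - I*√106/24288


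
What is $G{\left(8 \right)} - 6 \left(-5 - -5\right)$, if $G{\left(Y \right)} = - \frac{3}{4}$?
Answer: $- \frac{3}{4} \approx -0.75$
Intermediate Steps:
$G{\left(Y \right)} = - \frac{3}{4}$ ($G{\left(Y \right)} = \left(-3\right) \frac{1}{4} = - \frac{3}{4}$)
$G{\left(8 \right)} - 6 \left(-5 - -5\right) = - \frac{3}{4} - 6 \left(-5 - -5\right) = - \frac{3}{4} - 6 \left(-5 + 5\right) = - \frac{3}{4} - 0 = - \frac{3}{4} + 0 = - \frac{3}{4}$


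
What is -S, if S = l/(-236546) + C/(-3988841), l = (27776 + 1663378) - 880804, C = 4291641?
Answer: 2123763908168/471772191593 ≈ 4.5017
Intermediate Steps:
l = 810350 (l = 1691154 - 880804 = 810350)
S = -2123763908168/471772191593 (S = 810350/(-236546) + 4291641/(-3988841) = 810350*(-1/236546) + 4291641*(-1/3988841) = -405175/118273 - 4291641/3988841 = -2123763908168/471772191593 ≈ -4.5017)
-S = -1*(-2123763908168/471772191593) = 2123763908168/471772191593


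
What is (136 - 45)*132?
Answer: 12012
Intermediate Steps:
(136 - 45)*132 = 91*132 = 12012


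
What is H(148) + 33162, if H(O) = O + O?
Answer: 33458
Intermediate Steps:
H(O) = 2*O
H(148) + 33162 = 2*148 + 33162 = 296 + 33162 = 33458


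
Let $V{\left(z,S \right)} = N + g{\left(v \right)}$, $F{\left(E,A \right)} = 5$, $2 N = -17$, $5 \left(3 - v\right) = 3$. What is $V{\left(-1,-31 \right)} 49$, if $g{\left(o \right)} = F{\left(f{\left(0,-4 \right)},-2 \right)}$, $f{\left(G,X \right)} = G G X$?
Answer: $- \frac{343}{2} \approx -171.5$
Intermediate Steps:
$v = \frac{12}{5}$ ($v = 3 - \frac{3}{5} = \frac{12}{5} \approx 2.4$)
$N = - \frac{17}{2}$ ($N = \frac{1}{2} \left(-17\right) = - \frac{17}{2} \approx -8.5$)
$f{\left(G,X \right)} = X G^{2}$ ($f{\left(G,X \right)} = G^{2} X = X G^{2}$)
$g{\left(o \right)} = 5$
$V{\left(z,S \right)} = - \frac{7}{2}$ ($V{\left(z,S \right)} = - \frac{17}{2} + 5 = - \frac{7}{2}$)
$V{\left(-1,-31 \right)} 49 = \left(- \frac{7}{2}\right) 49 = - \frac{343}{2}$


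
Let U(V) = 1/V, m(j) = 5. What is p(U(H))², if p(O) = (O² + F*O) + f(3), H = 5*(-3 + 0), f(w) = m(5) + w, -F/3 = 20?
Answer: 7295401/50625 ≈ 144.11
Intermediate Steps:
F = -60 (F = -3*20 = -60)
f(w) = 5 + w
H = -15 (H = 5*(-3) = -15)
p(O) = 8 + O² - 60*O (p(O) = (O² - 60*O) + (5 + 3) = (O² - 60*O) + 8 = 8 + O² - 60*O)
p(U(H))² = (8 + (1/(-15))² - 60/(-15))² = (8 + (-1/15)² - 60*(-1/15))² = (8 + 1/225 + 4)² = (2701/225)² = 7295401/50625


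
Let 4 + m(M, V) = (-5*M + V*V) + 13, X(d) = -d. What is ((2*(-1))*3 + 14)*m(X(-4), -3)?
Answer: -16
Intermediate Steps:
m(M, V) = 9 + V² - 5*M (m(M, V) = -4 + ((-5*M + V*V) + 13) = -4 + ((-5*M + V²) + 13) = -4 + ((V² - 5*M) + 13) = -4 + (13 + V² - 5*M) = 9 + V² - 5*M)
((2*(-1))*3 + 14)*m(X(-4), -3) = ((2*(-1))*3 + 14)*(9 + (-3)² - (-5)*(-4)) = (-2*3 + 14)*(9 + 9 - 5*4) = (-6 + 14)*(9 + 9 - 20) = 8*(-2) = -16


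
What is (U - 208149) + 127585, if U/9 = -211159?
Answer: -1980995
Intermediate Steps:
U = -1900431 (U = 9*(-211159) = -1900431)
(U - 208149) + 127585 = (-1900431 - 208149) + 127585 = -2108580 + 127585 = -1980995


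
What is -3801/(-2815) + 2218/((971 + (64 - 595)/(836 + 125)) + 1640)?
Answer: 1553550751/706182160 ≈ 2.1999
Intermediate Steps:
-3801/(-2815) + 2218/((971 + (64 - 595)/(836 + 125)) + 1640) = -3801*(-1/2815) + 2218/((971 - 531/961) + 1640) = 3801/2815 + 2218/((971 - 531*1/961) + 1640) = 3801/2815 + 2218/((971 - 531/961) + 1640) = 3801/2815 + 2218/(932600/961 + 1640) = 3801/2815 + 2218/(2508640/961) = 3801/2815 + 2218*(961/2508640) = 3801/2815 + 1065749/1254320 = 1553550751/706182160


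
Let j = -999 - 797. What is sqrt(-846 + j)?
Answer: I*sqrt(2642) ≈ 51.4*I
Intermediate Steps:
j = -1796
sqrt(-846 + j) = sqrt(-846 - 1796) = sqrt(-2642) = I*sqrt(2642)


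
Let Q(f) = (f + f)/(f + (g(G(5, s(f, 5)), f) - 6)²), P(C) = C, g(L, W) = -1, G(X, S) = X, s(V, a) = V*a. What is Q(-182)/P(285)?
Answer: 52/5415 ≈ 0.0096029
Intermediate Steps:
Q(f) = 2*f/(49 + f) (Q(f) = (f + f)/(f + (-1 - 6)²) = (2*f)/(f + (-7)²) = (2*f)/(f + 49) = (2*f)/(49 + f) = 2*f/(49 + f))
Q(-182)/P(285) = (2*(-182)/(49 - 182))/285 = (2*(-182)/(-133))*(1/285) = (2*(-182)*(-1/133))*(1/285) = (52/19)*(1/285) = 52/5415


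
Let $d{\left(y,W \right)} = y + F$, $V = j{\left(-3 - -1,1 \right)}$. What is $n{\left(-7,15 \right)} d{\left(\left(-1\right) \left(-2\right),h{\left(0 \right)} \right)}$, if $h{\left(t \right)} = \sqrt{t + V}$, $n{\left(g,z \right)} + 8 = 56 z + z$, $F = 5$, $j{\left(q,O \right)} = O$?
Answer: $5929$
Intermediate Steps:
$V = 1$
$n{\left(g,z \right)} = -8 + 57 z$ ($n{\left(g,z \right)} = -8 + \left(56 z + z\right) = -8 + 57 z$)
$h{\left(t \right)} = \sqrt{1 + t}$ ($h{\left(t \right)} = \sqrt{t + 1} = \sqrt{1 + t}$)
$d{\left(y,W \right)} = 5 + y$ ($d{\left(y,W \right)} = y + 5 = 5 + y$)
$n{\left(-7,15 \right)} d{\left(\left(-1\right) \left(-2\right),h{\left(0 \right)} \right)} = \left(-8 + 57 \cdot 15\right) \left(5 - -2\right) = \left(-8 + 855\right) \left(5 + 2\right) = 847 \cdot 7 = 5929$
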